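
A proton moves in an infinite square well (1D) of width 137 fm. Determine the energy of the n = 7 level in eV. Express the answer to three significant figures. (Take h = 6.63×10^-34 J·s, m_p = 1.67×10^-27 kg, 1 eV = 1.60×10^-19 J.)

For an infinite well E_n = n²h²/(8m_pL²), so E_1 = h²/(8m_pL²) = (6.63×10^-34)²/(8·1.67×10^-27·(1.37×10^-13 m)²) = 1.753×10^-15 J.
Then E_7 = 7²·E_1 = 49·1.753×10^-15 J = 8.590×10^-14 J.
Converting, E_7 = 8.590×10^-14 J / (1.60×10^-19 J/eV) = 5.37×10^5 eV.

E_7 = 5.37×10^5 eV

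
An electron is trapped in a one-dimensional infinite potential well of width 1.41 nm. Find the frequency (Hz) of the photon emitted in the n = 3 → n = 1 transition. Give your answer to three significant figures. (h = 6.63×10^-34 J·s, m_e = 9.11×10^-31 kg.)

E_1 = h²/(8m_eL²) = 3.034×10^-20 J and ΔE = (3² − 1²)E_1 = 2.427×10^-19 J.
f = ΔE/h = 2.427×10^-19/6.63×10^-34 = 3.66×10^14 Hz.

f = 3.66×10^14 Hz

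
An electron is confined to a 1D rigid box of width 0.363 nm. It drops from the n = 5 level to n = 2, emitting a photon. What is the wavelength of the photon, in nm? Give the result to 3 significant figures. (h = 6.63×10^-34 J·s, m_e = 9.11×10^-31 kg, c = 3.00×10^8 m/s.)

E_1 = h²/(8m_eL²) = 4.577×10^-19 J, so ΔE = (5² − 2²)E_1 = 9.612×10^-18 J.
λ = hc/ΔE = (6.63×10^-34·3.00×10^8)/9.612×10^-18 = 2.07×10^-8 m = 20.7 nm.

λ = 20.7 nm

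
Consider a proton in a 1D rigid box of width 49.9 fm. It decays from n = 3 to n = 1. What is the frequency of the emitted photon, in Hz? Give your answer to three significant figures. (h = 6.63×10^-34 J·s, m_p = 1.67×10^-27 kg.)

f = 1.59×10^20 Hz

E_1 = h²/(8m_pL²) = 1.321×10^-14 J and ΔE = (3² − 1²)E_1 = 1.057×10^-13 J.
f = ΔE/h = 1.057×10^-13/6.63×10^-34 = 1.59×10^20 Hz.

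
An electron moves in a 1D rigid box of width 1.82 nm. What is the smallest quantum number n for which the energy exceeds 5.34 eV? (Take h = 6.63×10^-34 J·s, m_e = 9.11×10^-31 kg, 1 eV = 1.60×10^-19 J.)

E_1 = h²/(8m_eL²) = 1.821×10^-20 J = 0.1138 eV.
Need n² > 5.34/0.1138 = 46.92, i.e. n > 6.850.
The smallest integer satisfying this is n = 7.

n = 7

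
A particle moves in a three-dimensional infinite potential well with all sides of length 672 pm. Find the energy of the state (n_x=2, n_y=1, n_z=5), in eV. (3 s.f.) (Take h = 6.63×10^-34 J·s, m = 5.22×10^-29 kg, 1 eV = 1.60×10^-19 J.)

E = 0.437 eV

For a 3D rectangular well E = (h²/8m)·Σ n_i²/L_i² = (6.63×10^-34)²/(8·5.22×10^-29) · [2²/(672 pm)² + 1²/(672 pm)² + 5²/(672 pm)²].
Evaluating gives E = 6.993×10^-20 J = 0.437 eV.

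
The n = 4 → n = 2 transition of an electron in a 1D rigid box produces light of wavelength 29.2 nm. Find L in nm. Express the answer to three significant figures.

The photon carries ΔE = hc/λ = 6.626×10^-34·2.998×10^8/2.92×10^-8 m = 6.803×10^-18 J.
Since ΔE = (4² − 2²)E_1, E_1 = 5.669×10^-19 J, and L = h/√(8m_eE_1) = 3.26×10^-10 m = 0.326 nm.

L = 0.326 nm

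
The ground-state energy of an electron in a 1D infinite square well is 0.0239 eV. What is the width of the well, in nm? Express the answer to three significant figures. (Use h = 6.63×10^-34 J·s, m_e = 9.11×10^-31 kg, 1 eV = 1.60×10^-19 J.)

From E_n = n²h²/(8m_eL²), L = n·h/√(8m_eE_n).
E_1 = 0.0239 eV = 3.824×10^-21 J, so L = 1·6.63×10^-34/√(8·9.11×10^-31·3.824×10^-21) = 3.97×10^-9 m = 3.97 nm.

L = 3.97 nm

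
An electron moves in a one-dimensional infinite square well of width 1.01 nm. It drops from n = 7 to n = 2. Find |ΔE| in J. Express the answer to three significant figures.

|ΔE| = 2.66×10^-18 J

E_1 = h²/(8m_eL²) = 5.906×10^-20 J.
|ΔE| = |7² − 2²|·E_1 = 45·5.906×10^-20 J = 2.66×10^-18 J.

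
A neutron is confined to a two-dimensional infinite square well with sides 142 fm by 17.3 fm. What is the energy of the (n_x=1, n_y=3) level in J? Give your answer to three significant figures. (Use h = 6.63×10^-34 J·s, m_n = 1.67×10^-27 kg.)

E = 9.91×10^-13 J

For a 2D rectangular well E = (h²/8m_n)·Σ n_i²/L_i² = (6.63×10^-34)²/(8·1.67×10^-27) · [1²/(142 fm)² + 3²/(17.3 fm)²].
Evaluating gives E = 9.91×10^-13 J.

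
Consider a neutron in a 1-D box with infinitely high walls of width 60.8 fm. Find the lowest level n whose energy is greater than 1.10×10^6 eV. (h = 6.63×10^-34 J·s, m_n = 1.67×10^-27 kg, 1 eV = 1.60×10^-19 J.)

E_1 = h²/(8m_nL²) = 8.900×10^-15 J = 5.563×10^4 eV.
Need n² > 1.10×10^6/5.563×10^4 = 19.77, i.e. n > 4.446.
The smallest integer satisfying this is n = 5.

n = 5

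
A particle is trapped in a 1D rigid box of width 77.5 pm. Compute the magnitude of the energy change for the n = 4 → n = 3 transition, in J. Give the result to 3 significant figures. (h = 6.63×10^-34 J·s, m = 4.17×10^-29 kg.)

|ΔE| = 1.54×10^-18 J

E_1 = h²/(8mL²) = 2.194×10^-19 J.
|ΔE| = |4² − 3²|·E_1 = 7·2.194×10^-19 J = 1.54×10^-18 J.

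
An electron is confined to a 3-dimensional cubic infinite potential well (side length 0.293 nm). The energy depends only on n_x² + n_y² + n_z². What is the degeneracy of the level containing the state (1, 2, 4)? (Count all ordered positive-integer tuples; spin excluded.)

degeneracy = 6

The level has n_x² + n_y² + n_z² = 21. The ordered positive-integer solutions are (1, 2, 4), (1, 4, 2), (2, 1, 4), (2, 4, 1), (4, 1, 2), (4, 2, 1).
That gives 6 states.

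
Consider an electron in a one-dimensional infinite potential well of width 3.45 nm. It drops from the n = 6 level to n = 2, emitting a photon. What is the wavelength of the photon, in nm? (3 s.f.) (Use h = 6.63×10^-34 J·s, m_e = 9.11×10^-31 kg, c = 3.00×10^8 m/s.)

E_1 = h²/(8m_eL²) = 5.067×10^-21 J, so ΔE = (6² − 2²)E_1 = 1.621×10^-19 J.
λ = hc/ΔE = (6.63×10^-34·3.00×10^8)/1.621×10^-19 = 1.23×10^-6 m = 1.23×10^3 nm.

λ = 1.23×10^3 nm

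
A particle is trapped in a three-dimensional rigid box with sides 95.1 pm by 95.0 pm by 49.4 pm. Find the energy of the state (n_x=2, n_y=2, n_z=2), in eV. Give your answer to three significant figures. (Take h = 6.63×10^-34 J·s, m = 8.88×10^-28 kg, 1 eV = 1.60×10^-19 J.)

For a 3D rectangular well E = (h²/8m)·Σ n_i²/L_i² = (6.63×10^-34)²/(8·8.88×10^-28) · [2²/(95.1 pm)² + 2²/(95.0 pm)² + 2²/(49.4 pm)²].
Evaluating gives E = 1.562×10^-19 J = 0.976 eV.

E = 0.976 eV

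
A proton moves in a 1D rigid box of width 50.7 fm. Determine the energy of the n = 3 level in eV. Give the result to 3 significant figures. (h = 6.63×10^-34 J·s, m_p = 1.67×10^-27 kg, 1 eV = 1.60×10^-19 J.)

For an infinite well E_n = n²h²/(8m_pL²), so E_1 = h²/(8m_pL²) = (6.63×10^-34)²/(8·1.67×10^-27·(5.07×10^-14 m)²) = 1.280×10^-14 J.
Then E_3 = 3²·E_1 = 9·1.280×10^-14 J = 1.152×10^-13 J.
Converting, E_3 = 1.152×10^-13 J / (1.60×10^-19 J/eV) = 7.20×10^5 eV.

E_3 = 7.20×10^5 eV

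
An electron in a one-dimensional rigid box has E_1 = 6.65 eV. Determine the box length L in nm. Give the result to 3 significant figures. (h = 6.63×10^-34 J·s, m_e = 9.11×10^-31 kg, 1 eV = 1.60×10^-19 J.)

From E_n = n²h²/(8m_eL²), L = n·h/√(8m_eE_n).
E_1 = 6.65 eV = 1.064×10^-18 J, so L = 1·6.63×10^-34/√(8·9.11×10^-31·1.064×10^-18) = 2.38×10^-10 m = 0.238 nm.

L = 0.238 nm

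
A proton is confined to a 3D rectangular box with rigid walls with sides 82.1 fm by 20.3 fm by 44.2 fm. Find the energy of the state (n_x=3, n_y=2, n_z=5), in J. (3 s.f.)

For a 3D rectangular well E = (h²/8m_p)·Σ n_i²/L_i² = (6.626×10^-34)²/(8·1.673×10^-27) · [3²/(82.1 fm)² + 2²/(20.3 fm)² + 5²/(44.2 fm)²].
Evaluating gives E = 7.82×10^-13 J.

E = 7.82×10^-13 J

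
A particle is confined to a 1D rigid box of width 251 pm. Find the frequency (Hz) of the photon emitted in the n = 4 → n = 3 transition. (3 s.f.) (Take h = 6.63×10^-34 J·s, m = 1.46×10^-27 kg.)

f = 6.31×10^12 Hz

E_1 = h²/(8mL²) = 5.974×10^-22 J and ΔE = (4² − 3²)E_1 = 4.182×10^-21 J.
f = ΔE/h = 4.182×10^-21/6.63×10^-34 = 6.31×10^12 Hz.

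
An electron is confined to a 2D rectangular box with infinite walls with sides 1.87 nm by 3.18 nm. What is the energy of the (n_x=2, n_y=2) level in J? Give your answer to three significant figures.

For a 2D rectangular well E = (h²/8m_e)·Σ n_i²/L_i² = (6.626×10^-34)²/(8·9.109×10^-31) · [2²/(1.87 nm)² + 2²/(3.18 nm)²].
Evaluating gives E = 9.27×10^-20 J.

E = 9.27×10^-20 J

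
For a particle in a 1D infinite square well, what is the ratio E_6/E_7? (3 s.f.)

0.735

E_n ∝ n², so E_6/E_7 = 6²/7² = 36/49 = 0.735.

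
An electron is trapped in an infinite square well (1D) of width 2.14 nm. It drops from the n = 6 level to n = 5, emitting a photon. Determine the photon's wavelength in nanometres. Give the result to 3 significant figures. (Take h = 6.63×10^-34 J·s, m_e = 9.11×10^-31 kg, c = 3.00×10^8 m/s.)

E_1 = h²/(8m_eL²) = 1.317×10^-20 J, so ΔE = (6² − 5²)E_1 = 1.449×10^-19 J.
λ = hc/ΔE = (6.63×10^-34·3.00×10^8)/1.449×10^-19 = 1.37×10^-6 m = 1.37×10^3 nm.

λ = 1.37×10^3 nm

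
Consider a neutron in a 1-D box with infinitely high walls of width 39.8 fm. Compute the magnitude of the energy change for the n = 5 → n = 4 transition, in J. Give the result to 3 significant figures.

E_1 = h²/(8m_nL²) = 2.068×10^-14 J.
|ΔE| = |5² − 4²|·E_1 = 9·2.068×10^-14 J = 1.86×10^-13 J.

|ΔE| = 1.86×10^-13 J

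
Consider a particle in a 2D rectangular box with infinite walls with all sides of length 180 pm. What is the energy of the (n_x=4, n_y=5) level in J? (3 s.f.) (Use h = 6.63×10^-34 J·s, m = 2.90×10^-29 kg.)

E = 2.40×10^-18 J

For a 2D rectangular well E = (h²/8m)·Σ n_i²/L_i² = (6.63×10^-34)²/(8·2.90×10^-29) · [4²/(180 pm)² + 5²/(180 pm)²].
Evaluating gives E = 2.40×10^-18 J.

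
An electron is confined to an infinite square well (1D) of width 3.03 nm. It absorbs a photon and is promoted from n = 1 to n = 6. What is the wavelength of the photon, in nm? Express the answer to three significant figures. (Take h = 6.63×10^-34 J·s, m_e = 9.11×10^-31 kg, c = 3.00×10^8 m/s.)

E_1 = h²/(8m_eL²) = 6.570×10^-21 J, so ΔE = (6² − 1²)E_1 = 2.299×10^-19 J.
λ = hc/ΔE = (6.63×10^-34·3.00×10^8)/2.299×10^-19 = 8.65×10^-7 m = 865 nm.

λ = 865 nm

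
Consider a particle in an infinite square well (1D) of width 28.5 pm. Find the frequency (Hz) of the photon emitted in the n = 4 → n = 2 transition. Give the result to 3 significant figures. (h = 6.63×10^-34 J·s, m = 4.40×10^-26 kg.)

f = 2.78×10^13 Hz

E_1 = h²/(8mL²) = 1.537×10^-21 J and ΔE = (4² − 2²)E_1 = 1.844×10^-20 J.
f = ΔE/h = 1.844×10^-20/6.63×10^-34 = 2.78×10^13 Hz.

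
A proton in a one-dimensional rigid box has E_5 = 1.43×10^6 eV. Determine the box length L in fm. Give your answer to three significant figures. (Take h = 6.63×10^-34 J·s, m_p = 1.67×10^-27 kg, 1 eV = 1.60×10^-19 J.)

From E_n = n²h²/(8m_pL²), L = n·h/√(8m_pE_n).
E_5 = 1.43×10^6 eV = 2.288×10^-13 J, so L = 5·6.63×10^-34/√(8·1.67×10^-27·2.288×10^-13) = 6.00×10^-14 m = 60.0 fm.

L = 60.0 fm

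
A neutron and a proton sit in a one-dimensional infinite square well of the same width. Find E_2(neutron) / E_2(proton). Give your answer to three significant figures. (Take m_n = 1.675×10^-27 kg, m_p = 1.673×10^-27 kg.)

E_n ∝ 1/m at fixed n and L, so the ratio is m_p/m_n = 1.673×10^-27/1.675×10^-27 = 0.999.

0.999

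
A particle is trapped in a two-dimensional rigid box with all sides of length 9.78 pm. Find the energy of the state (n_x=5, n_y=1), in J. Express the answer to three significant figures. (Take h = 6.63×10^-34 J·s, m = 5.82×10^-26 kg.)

E = 2.57×10^-19 J

For a 2D rectangular well E = (h²/8m)·Σ n_i²/L_i² = (6.63×10^-34)²/(8·5.82×10^-26) · [5²/(9.78 pm)² + 1²/(9.78 pm)²].
Evaluating gives E = 2.57×10^-19 J.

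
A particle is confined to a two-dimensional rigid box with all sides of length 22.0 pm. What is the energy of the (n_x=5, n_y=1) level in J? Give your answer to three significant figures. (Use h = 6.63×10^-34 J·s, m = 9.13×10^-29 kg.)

For a 2D rectangular well E = (h²/8m)·Σ n_i²/L_i² = (6.63×10^-34)²/(8·9.13×10^-29) · [5²/(22.0 pm)² + 1²/(22.0 pm)²].
Evaluating gives E = 3.23×10^-17 J.

E = 3.23×10^-17 J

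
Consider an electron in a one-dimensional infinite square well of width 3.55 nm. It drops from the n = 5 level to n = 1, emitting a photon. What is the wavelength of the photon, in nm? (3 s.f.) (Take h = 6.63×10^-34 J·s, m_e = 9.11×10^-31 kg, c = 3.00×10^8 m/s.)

λ = 1.73×10^3 nm

E_1 = h²/(8m_eL²) = 4.786×10^-21 J, so ΔE = (5² − 1²)E_1 = 1.149×10^-19 J.
λ = hc/ΔE = (6.63×10^-34·3.00×10^8)/1.149×10^-19 = 1.73×10^-6 m = 1.73×10^3 nm.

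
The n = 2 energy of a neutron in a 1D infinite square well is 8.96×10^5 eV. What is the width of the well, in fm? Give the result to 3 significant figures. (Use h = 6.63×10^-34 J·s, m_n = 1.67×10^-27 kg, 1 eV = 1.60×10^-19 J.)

L = 30.3 fm

From E_n = n²h²/(8m_nL²), L = n·h/√(8m_nE_n).
E_2 = 8.96×10^5 eV = 1.434×10^-13 J, so L = 2·6.63×10^-34/√(8·1.67×10^-27·1.434×10^-13) = 3.03×10^-14 m = 30.3 fm.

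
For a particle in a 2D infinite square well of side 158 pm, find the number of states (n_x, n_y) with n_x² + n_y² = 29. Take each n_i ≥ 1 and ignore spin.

degeneracy = 2

The level has n_x² + n_y² = 29. The ordered positive-integer solutions are (2, 5), (5, 2).
That gives 2 states.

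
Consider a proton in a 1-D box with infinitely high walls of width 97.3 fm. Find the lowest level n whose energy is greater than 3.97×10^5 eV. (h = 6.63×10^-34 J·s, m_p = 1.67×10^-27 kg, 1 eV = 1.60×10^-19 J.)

n = 5

E_1 = h²/(8m_pL²) = 3.475×10^-15 J = 2.172×10^4 eV.
Need n² > 3.97×10^5/2.172×10^4 = 18.28, i.e. n > 4.276.
The smallest integer satisfying this is n = 5.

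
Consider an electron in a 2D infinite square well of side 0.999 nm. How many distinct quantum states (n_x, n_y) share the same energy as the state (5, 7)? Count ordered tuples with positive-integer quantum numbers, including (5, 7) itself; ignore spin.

degeneracy = 2

The level has n_x² + n_y² = 74. The ordered positive-integer solutions are (5, 7), (7, 5).
That gives 2 states.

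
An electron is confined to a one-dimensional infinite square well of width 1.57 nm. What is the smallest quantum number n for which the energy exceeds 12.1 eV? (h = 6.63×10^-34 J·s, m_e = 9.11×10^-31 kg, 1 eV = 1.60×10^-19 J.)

E_1 = h²/(8m_eL²) = 2.447×10^-20 J = 0.1529 eV.
Need n² > 12.1/0.1529 = 79.14, i.e. n > 8.896.
The smallest integer satisfying this is n = 9.

n = 9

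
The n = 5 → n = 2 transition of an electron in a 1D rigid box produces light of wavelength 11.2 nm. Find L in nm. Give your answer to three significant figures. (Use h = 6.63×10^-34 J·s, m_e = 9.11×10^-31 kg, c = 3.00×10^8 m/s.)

The photon carries ΔE = hc/λ = 6.63×10^-34·3.00×10^8/1.12×10^-8 m = 1.776×10^-17 J.
Since ΔE = (5² − 2²)E_1, E_1 = 8.457×10^-19 J, and L = h/√(8m_eE_1) = 2.67×10^-10 m = 0.267 nm.

L = 0.267 nm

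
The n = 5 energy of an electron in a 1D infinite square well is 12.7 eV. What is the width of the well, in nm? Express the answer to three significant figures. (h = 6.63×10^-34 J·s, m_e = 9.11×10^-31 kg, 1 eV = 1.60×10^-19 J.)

L = 0.861 nm

From E_n = n²h²/(8m_eL²), L = n·h/√(8m_eE_n).
E_5 = 12.7 eV = 2.032×10^-18 J, so L = 5·6.63×10^-34/√(8·9.11×10^-31·2.032×10^-18) = 8.61×10^-10 m = 0.861 nm.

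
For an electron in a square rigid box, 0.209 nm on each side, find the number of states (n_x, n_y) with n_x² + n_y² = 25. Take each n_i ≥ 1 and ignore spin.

degeneracy = 2

The level has n_x² + n_y² = 25. The ordered positive-integer solutions are (3, 4), (4, 3).
That gives 2 states.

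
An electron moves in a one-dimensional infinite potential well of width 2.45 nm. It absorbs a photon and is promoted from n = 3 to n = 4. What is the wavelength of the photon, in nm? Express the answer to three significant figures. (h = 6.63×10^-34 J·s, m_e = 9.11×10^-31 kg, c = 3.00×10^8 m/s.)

E_1 = h²/(8m_eL²) = 1.005×10^-20 J, so ΔE = (4² − 3²)E_1 = 7.035×10^-20 J.
λ = hc/ΔE = (6.63×10^-34·3.00×10^8)/7.035×10^-20 = 2.83×10^-6 m = 2.83×10^3 nm.

λ = 2.83×10^3 nm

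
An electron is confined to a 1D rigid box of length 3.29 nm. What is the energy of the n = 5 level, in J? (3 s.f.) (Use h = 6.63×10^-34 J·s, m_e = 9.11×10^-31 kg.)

For an infinite well E_n = n²h²/(8m_eL²), so E_1 = h²/(8m_eL²) = (6.63×10^-34)²/(8·9.11×10^-31·(3.29×10^-9 m)²) = 5.572×10^-21 J.
Then E_5 = 5²·E_1 = 25·5.572×10^-21 J = 1.39×10^-19 J.

E_5 = 1.39×10^-19 J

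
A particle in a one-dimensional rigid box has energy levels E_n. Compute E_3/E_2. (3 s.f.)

E_n ∝ n², so E_3/E_2 = 3²/2² = 9/4 = 2.25.

2.25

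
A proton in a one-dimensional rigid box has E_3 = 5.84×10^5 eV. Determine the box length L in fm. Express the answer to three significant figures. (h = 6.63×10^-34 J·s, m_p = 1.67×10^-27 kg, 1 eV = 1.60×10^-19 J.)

From E_n = n²h²/(8m_pL²), L = n·h/√(8m_pE_n).
E_3 = 5.84×10^5 eV = 9.344×10^-14 J, so L = 3·6.63×10^-34/√(8·1.67×10^-27·9.344×10^-14) = 5.63×10^-14 m = 56.3 fm.

L = 56.3 fm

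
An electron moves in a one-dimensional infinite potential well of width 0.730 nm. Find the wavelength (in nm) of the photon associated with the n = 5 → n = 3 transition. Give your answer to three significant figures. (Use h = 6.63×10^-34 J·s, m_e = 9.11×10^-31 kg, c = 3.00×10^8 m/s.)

λ = 110 nm

E_1 = h²/(8m_eL²) = 1.132×10^-19 J, so ΔE = (5² − 3²)E_1 = 1.811×10^-18 J.
λ = hc/ΔE = (6.63×10^-34·3.00×10^8)/1.811×10^-18 = 1.10×10^-7 m = 110 nm.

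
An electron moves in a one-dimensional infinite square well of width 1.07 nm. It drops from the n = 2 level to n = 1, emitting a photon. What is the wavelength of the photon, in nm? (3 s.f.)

E_1 = h²/(8m_eL²) = 5.262×10^-20 J, so ΔE = (2² − 1²)E_1 = 1.579×10^-19 J.
λ = hc/ΔE = (6.626×10^-34·2.998×10^8)/1.579×10^-19 = 1.26×10^-6 m = 1.26×10^3 nm.

λ = 1.26×10^3 nm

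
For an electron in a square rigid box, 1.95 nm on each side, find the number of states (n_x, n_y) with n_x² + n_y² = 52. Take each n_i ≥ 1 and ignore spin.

The level has n_x² + n_y² = 52. The ordered positive-integer solutions are (4, 6), (6, 4).
That gives 2 states.

degeneracy = 2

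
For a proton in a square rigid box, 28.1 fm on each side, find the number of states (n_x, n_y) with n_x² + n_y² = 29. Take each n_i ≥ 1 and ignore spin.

The level has n_x² + n_y² = 29. The ordered positive-integer solutions are (2, 5), (5, 2).
That gives 2 states.

degeneracy = 2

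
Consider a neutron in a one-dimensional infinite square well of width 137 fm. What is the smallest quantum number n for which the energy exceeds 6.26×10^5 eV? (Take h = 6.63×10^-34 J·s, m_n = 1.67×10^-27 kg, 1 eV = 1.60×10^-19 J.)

E_1 = h²/(8m_nL²) = 1.753×10^-15 J = 1.096×10^4 eV.
Need n² > 6.26×10^5/1.096×10^4 = 57.12, i.e. n > 7.558.
The smallest integer satisfying this is n = 8.

n = 8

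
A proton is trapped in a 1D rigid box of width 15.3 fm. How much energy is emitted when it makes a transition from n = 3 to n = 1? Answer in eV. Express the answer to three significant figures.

|ΔE| = 7.00×10^6 eV

E_1 = h²/(8m_pL²) = 1.401×10^-13 J.
|ΔE| = |3² − 1²|·E_1 = 8·1.401×10^-13 J = 1.121×10^-12 J = 7.00×10^6 eV.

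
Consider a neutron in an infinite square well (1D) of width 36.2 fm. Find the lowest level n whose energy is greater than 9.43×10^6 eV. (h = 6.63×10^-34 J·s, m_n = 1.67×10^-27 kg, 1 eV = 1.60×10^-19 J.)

n = 8

E_1 = h²/(8m_nL²) = 2.511×10^-14 J = 1.569×10^5 eV.
Need n² > 9.43×10^6/1.569×10^5 = 60.10, i.e. n > 7.752.
The smallest integer satisfying this is n = 8.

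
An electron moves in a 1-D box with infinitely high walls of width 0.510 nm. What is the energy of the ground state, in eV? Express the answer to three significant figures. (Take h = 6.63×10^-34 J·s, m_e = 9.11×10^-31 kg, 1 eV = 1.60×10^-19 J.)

E_1 = 1.45 eV

For an infinite well E_n = n²h²/(8m_eL²), so E_1 = h²/(8m_eL²) = (6.63×10^-34)²/(8·9.11×10^-31·(5.10×10^-10 m)²) = 2.319×10^-19 J.
Converting, E_1 = 2.319×10^-19 J / (1.60×10^-19 J/eV) = 1.45 eV.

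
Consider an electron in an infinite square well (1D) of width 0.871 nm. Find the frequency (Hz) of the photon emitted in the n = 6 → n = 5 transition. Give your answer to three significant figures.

E_1 = h²/(8m_eL²) = 7.942×10^-20 J and ΔE = (6² − 5²)E_1 = 8.736×10^-19 J.
f = ΔE/h = 8.736×10^-19/6.626×10^-34 = 1.32×10^15 Hz.

f = 1.32×10^15 Hz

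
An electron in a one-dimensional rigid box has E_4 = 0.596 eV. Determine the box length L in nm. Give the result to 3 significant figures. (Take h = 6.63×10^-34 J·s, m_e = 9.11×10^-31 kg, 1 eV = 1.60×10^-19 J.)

From E_n = n²h²/(8m_eL²), L = n·h/√(8m_eE_n).
E_4 = 0.596 eV = 9.536×10^-20 J, so L = 4·6.63×10^-34/√(8·9.11×10^-31·9.536×10^-20) = 3.18×10^-9 m = 3.18 nm.

L = 3.18 nm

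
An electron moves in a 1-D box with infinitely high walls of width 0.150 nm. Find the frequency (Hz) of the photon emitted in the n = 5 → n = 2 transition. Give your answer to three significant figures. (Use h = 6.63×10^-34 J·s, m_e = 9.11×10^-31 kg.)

E_1 = h²/(8m_eL²) = 2.681×10^-18 J and ΔE = (5² − 2²)E_1 = 5.630×10^-17 J.
f = ΔE/h = 5.630×10^-17/6.63×10^-34 = 8.49×10^16 Hz.

f = 8.49×10^16 Hz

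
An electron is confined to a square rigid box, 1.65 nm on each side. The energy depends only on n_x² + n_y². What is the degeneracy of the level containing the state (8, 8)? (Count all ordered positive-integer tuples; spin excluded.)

degeneracy = 1

The level has n_x² + n_y² = 128. The ordered positive-integer solutions are (8, 8).
That gives 1 state.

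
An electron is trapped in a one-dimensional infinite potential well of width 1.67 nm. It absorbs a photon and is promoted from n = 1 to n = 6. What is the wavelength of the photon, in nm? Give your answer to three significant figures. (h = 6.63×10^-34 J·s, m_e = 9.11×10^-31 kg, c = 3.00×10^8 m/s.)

E_1 = h²/(8m_eL²) = 2.163×10^-20 J, so ΔE = (6² − 1²)E_1 = 7.571×10^-19 J.
λ = hc/ΔE = (6.63×10^-34·3.00×10^8)/7.571×10^-19 = 2.63×10^-7 m = 263 nm.

λ = 263 nm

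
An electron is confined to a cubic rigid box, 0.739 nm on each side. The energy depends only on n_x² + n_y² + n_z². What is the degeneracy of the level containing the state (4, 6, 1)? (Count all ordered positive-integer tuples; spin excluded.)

The level has n_x² + n_y² + n_z² = 53. The ordered positive-integer solutions are (1, 4, 6), (1, 6, 4), (4, 1, 6), (4, 6, 1), (6, 1, 4), (6, 4, 1).
That gives 6 states.

degeneracy = 6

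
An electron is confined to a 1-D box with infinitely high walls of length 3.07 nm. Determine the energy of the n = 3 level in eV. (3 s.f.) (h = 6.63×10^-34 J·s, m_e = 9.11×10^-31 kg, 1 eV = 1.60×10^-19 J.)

E_3 = 0.360 eV

For an infinite well E_n = n²h²/(8m_eL²), so E_1 = h²/(8m_eL²) = (6.63×10^-34)²/(8·9.11×10^-31·(3.07×10^-9 m)²) = 6.399×10^-21 J.
Then E_3 = 3²·E_1 = 9·6.399×10^-21 J = 5.759×10^-20 J.
Converting, E_3 = 5.759×10^-20 J / (1.60×10^-19 J/eV) = 0.360 eV.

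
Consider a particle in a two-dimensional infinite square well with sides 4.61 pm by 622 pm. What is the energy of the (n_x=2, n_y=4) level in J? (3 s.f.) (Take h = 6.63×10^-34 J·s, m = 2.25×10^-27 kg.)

E = 4.60×10^-18 J

For a 2D rectangular well E = (h²/8m)·Σ n_i²/L_i² = (6.63×10^-34)²/(8·2.25×10^-27) · [2²/(4.61 pm)² + 4²/(622 pm)²].
Evaluating gives E = 4.60×10^-18 J.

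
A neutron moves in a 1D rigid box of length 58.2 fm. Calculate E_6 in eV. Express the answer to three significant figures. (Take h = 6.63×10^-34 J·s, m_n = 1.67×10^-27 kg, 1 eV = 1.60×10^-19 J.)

For an infinite well E_n = n²h²/(8m_nL²), so E_1 = h²/(8m_nL²) = (6.63×10^-34)²/(8·1.67×10^-27·(5.82×10^-14 m)²) = 9.713×10^-15 J.
Then E_6 = 6²·E_1 = 36·9.713×10^-15 J = 3.497×10^-13 J.
Converting, E_6 = 3.497×10^-13 J / (1.60×10^-19 J/eV) = 2.19×10^6 eV.

E_6 = 2.19×10^6 eV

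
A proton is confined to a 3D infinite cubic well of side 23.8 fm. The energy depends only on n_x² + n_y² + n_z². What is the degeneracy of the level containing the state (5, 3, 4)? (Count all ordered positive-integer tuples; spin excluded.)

degeneracy = 6

The level has n_x² + n_y² + n_z² = 50. The ordered positive-integer solutions are (3, 4, 5), (3, 5, 4), (4, 3, 5), (4, 5, 3), (5, 3, 4), (5, 4, 3).
That gives 6 states.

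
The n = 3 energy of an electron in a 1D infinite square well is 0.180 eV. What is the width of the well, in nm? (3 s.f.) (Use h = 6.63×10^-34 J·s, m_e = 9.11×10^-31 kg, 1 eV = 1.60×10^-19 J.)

L = 4.34 nm

From E_n = n²h²/(8m_eL²), L = n·h/√(8m_eE_n).
E_3 = 0.180 eV = 2.880×10^-20 J, so L = 3·6.63×10^-34/√(8·9.11×10^-31·2.880×10^-20) = 4.34×10^-9 m = 4.34 nm.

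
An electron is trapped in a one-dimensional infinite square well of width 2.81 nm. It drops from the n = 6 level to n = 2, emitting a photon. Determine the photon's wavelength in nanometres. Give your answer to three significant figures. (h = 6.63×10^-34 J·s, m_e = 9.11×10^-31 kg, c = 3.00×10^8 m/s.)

E_1 = h²/(8m_eL²) = 7.638×10^-21 J, so ΔE = (6² − 2²)E_1 = 2.444×10^-19 J.
λ = hc/ΔE = (6.63×10^-34·3.00×10^8)/2.444×10^-19 = 8.14×10^-7 m = 814 nm.

λ = 814 nm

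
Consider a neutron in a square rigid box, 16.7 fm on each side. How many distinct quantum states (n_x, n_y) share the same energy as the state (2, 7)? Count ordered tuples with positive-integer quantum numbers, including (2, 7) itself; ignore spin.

The level has n_x² + n_y² = 53. The ordered positive-integer solutions are (2, 7), (7, 2).
That gives 2 states.

degeneracy = 2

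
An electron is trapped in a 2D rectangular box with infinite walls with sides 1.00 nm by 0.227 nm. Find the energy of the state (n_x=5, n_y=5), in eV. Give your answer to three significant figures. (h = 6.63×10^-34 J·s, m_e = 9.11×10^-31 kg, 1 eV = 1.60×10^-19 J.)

For a 2D rectangular well E = (h²/8m_e)·Σ n_i²/L_i² = (6.63×10^-34)²/(8·9.11×10^-31) · [5²/(1.00 nm)² + 5²/(0.227 nm)²].
Evaluating gives E = 3.077×10^-17 J = 192 eV.

E = 192 eV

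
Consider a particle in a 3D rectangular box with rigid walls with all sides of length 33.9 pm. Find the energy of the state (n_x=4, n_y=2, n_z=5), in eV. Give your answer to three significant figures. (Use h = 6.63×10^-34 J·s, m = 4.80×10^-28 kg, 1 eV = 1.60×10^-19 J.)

For a 3D rectangular well E = (h²/8m)·Σ n_i²/L_i² = (6.63×10^-34)²/(8·4.80×10^-28) · [4²/(33.9 pm)² + 2²/(33.9 pm)² + 5²/(33.9 pm)²].
Evaluating gives E = 4.482×10^-18 J = 28.0 eV.

E = 28.0 eV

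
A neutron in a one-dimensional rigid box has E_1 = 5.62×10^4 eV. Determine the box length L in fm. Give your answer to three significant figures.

From E_n = n²h²/(8m_nL²), L = n·h/√(8m_nE_n).
E_1 = 5.62×10^4 eV = 9.003×10^-15 J, so L = 1·6.626×10^-34/√(8·1.675×10^-27·9.003×10^-15) = 6.03×10^-14 m = 60.3 fm.

L = 60.3 fm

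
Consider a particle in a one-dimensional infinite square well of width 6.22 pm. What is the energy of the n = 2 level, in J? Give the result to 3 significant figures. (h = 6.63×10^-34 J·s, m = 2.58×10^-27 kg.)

For an infinite well E_n = n²h²/(8mL²), so E_1 = h²/(8mL²) = (6.63×10^-34)²/(8·2.58×10^-27·(6.22×10^-12 m)²) = 5.505×10^-19 J.
Then E_2 = 2²·E_1 = 4·5.505×10^-19 J = 2.20×10^-18 J.

E_2 = 2.20×10^-18 J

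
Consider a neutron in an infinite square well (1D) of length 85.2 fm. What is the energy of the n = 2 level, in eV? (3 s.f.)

E_2 = 1.13×10^5 eV

For an infinite well E_n = n²h²/(8m_nL²), so E_1 = h²/(8m_nL²) = (6.626×10^-34)²/(8·1.675×10^-27·(8.52×10^-14 m)²) = 4.514×10^-15 J.
Then E_2 = 2²·E_1 = 4·4.514×10^-15 J = 1.806×10^-14 J.
Converting, E_2 = 1.806×10^-14 J / (1.602×10^-19 J/eV) = 1.13×10^5 eV.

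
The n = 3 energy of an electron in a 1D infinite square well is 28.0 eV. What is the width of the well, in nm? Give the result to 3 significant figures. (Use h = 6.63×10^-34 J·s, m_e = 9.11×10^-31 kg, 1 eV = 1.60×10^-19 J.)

L = 0.348 nm

From E_n = n²h²/(8m_eL²), L = n·h/√(8m_eE_n).
E_3 = 28.0 eV = 4.480×10^-18 J, so L = 3·6.63×10^-34/√(8·9.11×10^-31·4.480×10^-18) = 3.48×10^-10 m = 0.348 nm.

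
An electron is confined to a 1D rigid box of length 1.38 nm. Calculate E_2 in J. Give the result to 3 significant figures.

E_2 = 1.27×10^-19 J

For an infinite well E_n = n²h²/(8m_eL²), so E_1 = h²/(8m_eL²) = (6.626×10^-34)²/(8·9.109×10^-31·(1.38×10^-9 m)²) = 3.164×10^-20 J.
Then E_2 = 2²·E_1 = 4·3.164×10^-20 J = 1.27×10^-19 J.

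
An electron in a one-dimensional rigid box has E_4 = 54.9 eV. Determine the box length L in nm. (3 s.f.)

From E_n = n²h²/(8m_eL²), L = n·h/√(8m_eE_n).
E_4 = 54.9 eV = 8.795×10^-18 J, so L = 4·6.626×10^-34/√(8·9.109×10^-31·8.795×10^-18) = 3.31×10^-10 m = 0.331 nm.

L = 0.331 nm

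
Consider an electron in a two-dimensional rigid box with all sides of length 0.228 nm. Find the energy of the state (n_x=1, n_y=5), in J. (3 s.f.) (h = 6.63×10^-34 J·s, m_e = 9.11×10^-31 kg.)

E = 3.02×10^-17 J

For a 2D rectangular well E = (h²/8m_e)·Σ n_i²/L_i² = (6.63×10^-34)²/(8·9.11×10^-31) · [1²/(0.228 nm)² + 5²/(0.228 nm)²].
Evaluating gives E = 3.02×10^-17 J.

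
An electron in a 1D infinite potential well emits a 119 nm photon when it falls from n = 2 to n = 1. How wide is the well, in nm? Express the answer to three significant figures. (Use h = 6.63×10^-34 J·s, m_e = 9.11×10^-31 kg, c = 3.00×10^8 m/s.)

The photon carries ΔE = hc/λ = 6.63×10^-34·3.00×10^8/1.19×10^-7 m = 1.671×10^-18 J.
Since ΔE = (2² − 1²)E_1, E_1 = 5.570×10^-19 J, and L = h/√(8m_eE_1) = 3.29×10^-10 m = 0.329 nm.

L = 0.329 nm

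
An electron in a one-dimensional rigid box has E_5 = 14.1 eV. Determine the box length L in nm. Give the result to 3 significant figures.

L = 0.817 nm

From E_n = n²h²/(8m_eL²), L = n·h/√(8m_eE_n).
E_5 = 14.1 eV = 2.259×10^-18 J, so L = 5·6.626×10^-34/√(8·9.109×10^-31·2.259×10^-18) = 8.17×10^-10 m = 0.817 nm.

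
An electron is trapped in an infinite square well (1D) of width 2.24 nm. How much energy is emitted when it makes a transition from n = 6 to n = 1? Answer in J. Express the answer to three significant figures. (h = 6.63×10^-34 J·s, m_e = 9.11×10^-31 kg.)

E_1 = h²/(8m_eL²) = 1.202×10^-20 J.
|ΔE| = |6² − 1²|·E_1 = 35·1.202×10^-20 J = 4.21×10^-19 J.

|ΔE| = 4.21×10^-19 J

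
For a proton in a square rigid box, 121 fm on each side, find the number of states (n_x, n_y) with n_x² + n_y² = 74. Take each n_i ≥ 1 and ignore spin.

The level has n_x² + n_y² = 74. The ordered positive-integer solutions are (5, 7), (7, 5).
That gives 2 states.

degeneracy = 2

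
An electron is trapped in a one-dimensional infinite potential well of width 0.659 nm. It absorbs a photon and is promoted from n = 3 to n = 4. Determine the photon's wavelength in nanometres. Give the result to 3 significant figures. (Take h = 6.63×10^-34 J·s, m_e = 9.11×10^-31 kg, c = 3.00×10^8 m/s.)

E_1 = h²/(8m_eL²) = 1.389×10^-19 J, so ΔE = (4² − 3²)E_1 = 9.723×10^-19 J.
λ = hc/ΔE = (6.63×10^-34·3.00×10^8)/9.723×10^-19 = 2.05×10^-7 m = 205 nm.

λ = 205 nm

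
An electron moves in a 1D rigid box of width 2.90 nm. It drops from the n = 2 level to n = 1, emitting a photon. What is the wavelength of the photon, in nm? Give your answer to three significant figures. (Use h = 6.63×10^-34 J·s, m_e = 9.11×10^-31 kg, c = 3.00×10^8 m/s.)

λ = 9.24×10^3 nm

E_1 = h²/(8m_eL²) = 7.172×10^-21 J, so ΔE = (2² − 1²)E_1 = 2.152×10^-20 J.
λ = hc/ΔE = (6.63×10^-34·3.00×10^8)/2.152×10^-20 = 9.24×10^-6 m = 9.24×10^3 nm.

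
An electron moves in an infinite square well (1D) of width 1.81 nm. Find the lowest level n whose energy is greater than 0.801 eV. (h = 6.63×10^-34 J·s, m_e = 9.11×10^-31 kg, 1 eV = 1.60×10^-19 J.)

E_1 = h²/(8m_eL²) = 1.841×10^-20 J = 0.1151 eV.
Need n² > 0.801/0.1151 = 6.959, i.e. n > 2.638.
The smallest integer satisfying this is n = 3.

n = 3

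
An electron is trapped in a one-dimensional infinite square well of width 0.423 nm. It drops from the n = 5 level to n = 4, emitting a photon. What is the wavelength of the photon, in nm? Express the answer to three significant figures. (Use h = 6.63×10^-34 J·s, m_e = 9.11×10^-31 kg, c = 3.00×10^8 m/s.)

E_1 = h²/(8m_eL²) = 3.371×10^-19 J, so ΔE = (5² − 4²)E_1 = 3.034×10^-18 J.
λ = hc/ΔE = (6.63×10^-34·3.00×10^8)/3.034×10^-18 = 6.56×10^-8 m = 65.6 nm.

λ = 65.6 nm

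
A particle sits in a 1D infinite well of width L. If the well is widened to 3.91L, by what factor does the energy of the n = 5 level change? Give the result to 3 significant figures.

E_n ∝ 1/L², so the energy scales by 1/3.91² = 0.0654.

0.0654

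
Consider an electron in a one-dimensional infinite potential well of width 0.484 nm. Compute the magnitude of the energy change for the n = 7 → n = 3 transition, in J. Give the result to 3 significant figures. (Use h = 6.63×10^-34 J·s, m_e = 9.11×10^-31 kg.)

|ΔE| = 1.03×10^-17 J

E_1 = h²/(8m_eL²) = 2.575×10^-19 J.
|ΔE| = |7² − 3²|·E_1 = 40·2.575×10^-19 J = 1.03×10^-17 J.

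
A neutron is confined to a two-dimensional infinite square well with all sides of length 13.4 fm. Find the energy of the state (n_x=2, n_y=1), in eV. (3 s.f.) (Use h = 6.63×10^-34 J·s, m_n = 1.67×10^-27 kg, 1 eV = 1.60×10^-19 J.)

E = 5.73×10^6 eV

For a 2D rectangular well E = (h²/8m_n)·Σ n_i²/L_i² = (6.63×10^-34)²/(8·1.67×10^-27) · [2²/(13.4 fm)² + 1²/(13.4 fm)²].
Evaluating gives E = 9.162×10^-13 J = 5.73×10^6 eV.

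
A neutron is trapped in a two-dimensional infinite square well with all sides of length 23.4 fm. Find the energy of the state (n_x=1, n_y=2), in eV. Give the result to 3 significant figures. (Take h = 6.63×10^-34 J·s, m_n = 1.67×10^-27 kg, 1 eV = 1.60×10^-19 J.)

For a 2D rectangular well E = (h²/8m_n)·Σ n_i²/L_i² = (6.63×10^-34)²/(8·1.67×10^-27) · [1²/(23.4 fm)² + 2²/(23.4 fm)²].
Evaluating gives E = 3.004×10^-13 J = 1.88×10^6 eV.

E = 1.88×10^6 eV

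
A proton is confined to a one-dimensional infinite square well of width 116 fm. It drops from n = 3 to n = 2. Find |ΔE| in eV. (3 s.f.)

E_1 = h²/(8m_pL²) = 2.438×10^-15 J.
|ΔE| = |3² − 2²|·E_1 = 5·2.438×10^-15 J = 1.219×10^-14 J = 7.61×10^4 eV.

|ΔE| = 7.61×10^4 eV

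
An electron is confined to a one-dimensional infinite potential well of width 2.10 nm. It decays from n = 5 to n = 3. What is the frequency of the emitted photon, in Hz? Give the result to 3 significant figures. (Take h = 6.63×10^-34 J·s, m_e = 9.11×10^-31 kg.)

f = 3.30×10^14 Hz

E_1 = h²/(8m_eL²) = 1.368×10^-20 J and ΔE = (5² − 3²)E_1 = 2.189×10^-19 J.
f = ΔE/h = 2.189×10^-19/6.63×10^-34 = 3.30×10^14 Hz.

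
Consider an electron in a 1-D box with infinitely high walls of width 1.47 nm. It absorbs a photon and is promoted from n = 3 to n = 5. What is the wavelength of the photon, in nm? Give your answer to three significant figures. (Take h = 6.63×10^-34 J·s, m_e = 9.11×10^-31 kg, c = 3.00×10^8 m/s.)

λ = 445 nm

E_1 = h²/(8m_eL²) = 2.791×10^-20 J, so ΔE = (5² − 3²)E_1 = 4.466×10^-19 J.
λ = hc/ΔE = (6.63×10^-34·3.00×10^8)/4.466×10^-19 = 4.45×10^-7 m = 445 nm.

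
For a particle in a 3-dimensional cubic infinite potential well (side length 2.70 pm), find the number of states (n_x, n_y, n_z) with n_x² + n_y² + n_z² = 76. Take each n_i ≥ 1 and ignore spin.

The level has n_x² + n_y² + n_z² = 76. The ordered positive-integer solutions are (2, 6, 6), (6, 2, 6), (6, 6, 2).
That gives 3 states.

degeneracy = 3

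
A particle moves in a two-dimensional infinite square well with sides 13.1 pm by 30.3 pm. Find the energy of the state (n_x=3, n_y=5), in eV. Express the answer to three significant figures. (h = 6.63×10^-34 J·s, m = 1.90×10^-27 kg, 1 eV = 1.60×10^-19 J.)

For a 2D rectangular well E = (h²/8m)·Σ n_i²/L_i² = (6.63×10^-34)²/(8·1.90×10^-27) · [3²/(13.1 pm)² + 5²/(30.3 pm)²].
Evaluating gives E = 2.304×10^-18 J = 14.4 eV.

E = 14.4 eV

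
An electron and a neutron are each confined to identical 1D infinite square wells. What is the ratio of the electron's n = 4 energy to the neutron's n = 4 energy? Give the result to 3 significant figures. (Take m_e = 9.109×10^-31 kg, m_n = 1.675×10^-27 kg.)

E_n ∝ 1/m at fixed n and L, so the ratio is m_n/m_e = 1.675×10^-27/9.109×10^-31 = 1.84×10^3.

1.84×10^3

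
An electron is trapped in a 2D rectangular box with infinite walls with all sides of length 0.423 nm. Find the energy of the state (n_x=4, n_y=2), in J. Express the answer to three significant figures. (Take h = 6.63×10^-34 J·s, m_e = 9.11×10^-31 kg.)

E = 6.74×10^-18 J

For a 2D rectangular well E = (h²/8m_e)·Σ n_i²/L_i² = (6.63×10^-34)²/(8·9.11×10^-31) · [4²/(0.423 nm)² + 2²/(0.423 nm)²].
Evaluating gives E = 6.74×10^-18 J.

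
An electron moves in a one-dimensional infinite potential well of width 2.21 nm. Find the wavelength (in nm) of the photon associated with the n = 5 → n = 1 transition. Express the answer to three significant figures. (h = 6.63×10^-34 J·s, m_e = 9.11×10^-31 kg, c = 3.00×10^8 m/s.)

E_1 = h²/(8m_eL²) = 1.235×10^-20 J, so ΔE = (5² − 1²)E_1 = 2.964×10^-19 J.
λ = hc/ΔE = (6.63×10^-34·3.00×10^8)/2.964×10^-19 = 6.71×10^-7 m = 671 nm.

λ = 671 nm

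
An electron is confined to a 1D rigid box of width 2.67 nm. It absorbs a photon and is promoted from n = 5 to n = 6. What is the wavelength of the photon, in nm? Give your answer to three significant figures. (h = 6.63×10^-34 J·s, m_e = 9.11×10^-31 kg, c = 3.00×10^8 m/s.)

E_1 = h²/(8m_eL²) = 8.461×10^-21 J, so ΔE = (6² − 5²)E_1 = 9.307×10^-20 J.
λ = hc/ΔE = (6.63×10^-34·3.00×10^8)/9.307×10^-20 = 2.14×10^-6 m = 2.14×10^3 nm.

λ = 2.14×10^3 nm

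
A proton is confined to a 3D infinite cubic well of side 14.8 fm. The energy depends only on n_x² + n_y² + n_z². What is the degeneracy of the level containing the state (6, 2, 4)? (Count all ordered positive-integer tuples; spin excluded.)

The level has n_x² + n_y² + n_z² = 56. The ordered positive-integer solutions are (2, 4, 6), (2, 6, 4), (4, 2, 6), (4, 6, 2), (6, 2, 4), (6, 4, 2).
That gives 6 states.

degeneracy = 6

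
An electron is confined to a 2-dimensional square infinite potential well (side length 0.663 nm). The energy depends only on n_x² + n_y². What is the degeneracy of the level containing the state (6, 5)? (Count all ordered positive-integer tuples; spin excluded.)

degeneracy = 2

The level has n_x² + n_y² = 61. The ordered positive-integer solutions are (5, 6), (6, 5).
That gives 2 states.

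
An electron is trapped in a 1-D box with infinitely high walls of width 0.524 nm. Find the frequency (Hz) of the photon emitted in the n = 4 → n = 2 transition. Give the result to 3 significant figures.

f = 3.97×10^15 Hz

E_1 = h²/(8m_eL²) = 2.194×10^-19 J and ΔE = (4² − 2²)E_1 = 2.633×10^-18 J.
f = ΔE/h = 2.633×10^-18/6.626×10^-34 = 3.97×10^15 Hz.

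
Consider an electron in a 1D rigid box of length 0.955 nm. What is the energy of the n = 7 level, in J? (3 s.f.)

For an infinite well E_n = n²h²/(8m_eL²), so E_1 = h²/(8m_eL²) = (6.626×10^-34)²/(8·9.109×10^-31·(9.55×10^-10 m)²) = 6.606×10^-20 J.
Then E_7 = 7²·E_1 = 49·6.606×10^-20 J = 3.24×10^-18 J.

E_7 = 3.24×10^-18 J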